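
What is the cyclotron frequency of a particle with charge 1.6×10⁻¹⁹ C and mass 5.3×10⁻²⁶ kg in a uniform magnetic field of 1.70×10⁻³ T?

f = |q|B/(2πm).
f = (1.6×10⁻¹⁹)(1.70×10⁻³)/(2π·5.3×10⁻²⁶) ≈ 817 Hz.

f ≈ 817 Hz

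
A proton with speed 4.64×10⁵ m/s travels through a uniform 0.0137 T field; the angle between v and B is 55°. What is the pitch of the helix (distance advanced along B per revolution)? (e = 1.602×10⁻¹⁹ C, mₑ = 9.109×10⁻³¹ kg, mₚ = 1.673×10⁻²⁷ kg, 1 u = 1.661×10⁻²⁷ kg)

v∥ = v cosθ = 4.64×10⁵·cos55° ≈ 2.661×10⁵ m/s.
T = 2πm/(|q|B) = 2π(1.673×10⁻²⁷)/((1.602×10⁻¹⁹)(0.0137)) ≈ 4.790×10⁻⁶ s.
pitch = v∥ T = (2.661×10⁵)(4.790×10⁻⁶) ≈ 1.27 m.

p ≈ 1.27 m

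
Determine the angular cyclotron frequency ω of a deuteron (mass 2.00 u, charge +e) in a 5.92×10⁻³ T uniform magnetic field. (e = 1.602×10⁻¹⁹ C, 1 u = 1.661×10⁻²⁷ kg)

ω ≈ 2.85×10⁵ rad/s

ω = |q|B/m.
ω = (1.602×10⁻¹⁹)(5.92×10⁻³)/3.322×10⁻²⁷ ≈ 2.85×10⁵ rad/s.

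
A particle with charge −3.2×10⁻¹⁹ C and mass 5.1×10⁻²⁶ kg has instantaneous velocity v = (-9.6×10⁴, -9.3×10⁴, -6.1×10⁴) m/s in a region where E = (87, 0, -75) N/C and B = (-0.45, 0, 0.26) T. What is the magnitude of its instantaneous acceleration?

v×B = (-2.42×10⁴, 5.24×10⁴, -4.18×10⁴) N/C.
E + v×B = (-2.41×10⁴, 5.24×10⁴, -4.19×10⁴) N/C.
F = q(E + v×B) = (−3.2×10⁻¹⁹ C)·(-2.41×10⁴, 5.24×10⁴, -4.19×10⁴) = (7.71×10⁻¹⁵, -1.68×10⁻¹⁴, 1.34×10⁻¹⁴) N.
|a| = |F|/m = 2.282×10⁻¹⁴/5.1×10⁻²⁶ ≈ 4.47×10¹¹ m/s².

|a| ≈ 4.47×10¹¹ m/s²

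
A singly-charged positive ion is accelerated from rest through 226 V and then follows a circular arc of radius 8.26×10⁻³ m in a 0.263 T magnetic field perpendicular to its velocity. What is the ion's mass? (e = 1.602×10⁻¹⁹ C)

m ≈ 1.67×10⁻²⁷ kg

Combine |q|V = ½mv² and r = mv/(|q|B): eliminate v to get m = qB²r²/(2V).
m = (1.602×10⁻¹⁹)(0.263)²(8.26×10⁻³)²/(2·226) ≈ 1.67×10⁻²⁷ kg.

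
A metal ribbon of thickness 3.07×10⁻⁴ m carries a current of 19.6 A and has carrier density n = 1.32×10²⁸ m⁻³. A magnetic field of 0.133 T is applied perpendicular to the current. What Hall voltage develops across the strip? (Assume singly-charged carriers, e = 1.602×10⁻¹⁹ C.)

V_H = IB/(n e t).
V_H = (19.6)(0.133)/((1.32×10²⁸)(1.602×10⁻¹⁹)(3.07×10⁻⁴)) ≈ 4.02×10⁻⁶ V.

V_H ≈ 4.02×10⁻⁶ V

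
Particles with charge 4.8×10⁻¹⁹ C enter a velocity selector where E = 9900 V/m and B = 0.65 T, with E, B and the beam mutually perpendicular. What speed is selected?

For undeflected motion the electric and magnetic forces balance: qE = qvB.
v = E/B = 9900/0.65 = 1.5×10⁴ m/s.

v = 1.5×10⁴ m/s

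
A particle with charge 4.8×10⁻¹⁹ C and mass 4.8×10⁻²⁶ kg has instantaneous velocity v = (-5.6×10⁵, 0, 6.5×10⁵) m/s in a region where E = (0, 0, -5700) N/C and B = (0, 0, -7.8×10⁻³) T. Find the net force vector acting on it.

F ≈ (0, -2.10×10⁻¹⁵, -2.74×10⁻¹⁵) N

v×B = (0, -4370, 0) N/C.
E + v×B = (0, -4370, -5700) N/C.
F = q(E + v×B) = (4.8×10⁻¹⁹ C)·(0, -4370, -5700) = (0, -2.10×10⁻¹⁵, -2.74×10⁻¹⁵) N.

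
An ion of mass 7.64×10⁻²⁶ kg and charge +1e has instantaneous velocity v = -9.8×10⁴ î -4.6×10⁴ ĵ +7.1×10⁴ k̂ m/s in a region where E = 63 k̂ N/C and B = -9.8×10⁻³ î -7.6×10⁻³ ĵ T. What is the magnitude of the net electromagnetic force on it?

|F| ≈ 1.52×10⁻¹⁶ N

v×B = (540, -696, 294) N/C.
E + v×B = (540, -696, 357) N/C.
F = q(E + v×B) = (1.602×10⁻¹⁹ C)·(540, -696, 357) = (8.64×10⁻¹⁷, -1.11×10⁻¹⁶, 5.72×10⁻¹⁷) N.
|F| = 1.52×10⁻¹⁶ N.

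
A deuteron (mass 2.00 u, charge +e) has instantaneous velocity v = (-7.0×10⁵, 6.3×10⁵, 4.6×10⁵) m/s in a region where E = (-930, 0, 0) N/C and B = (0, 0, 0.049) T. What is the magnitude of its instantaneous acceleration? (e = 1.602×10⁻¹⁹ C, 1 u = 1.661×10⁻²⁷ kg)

v×B = (3.09×10⁴, 3.43×10⁴, 0) N/C.
E + v×B = (2.99×10⁴, 3.43×10⁴, 0) N/C.
F = q(E + v×B) = (1.602×10⁻¹⁹ C)·(2.99×10⁴, 3.43×10⁴, 0) = (4.80×10⁻¹⁵, 5.49×10⁻¹⁵, 0) N.
|a| = |F|/m = 7.294×10⁻¹⁵/3.322×10⁻²⁷ ≈ 2.20×10¹² m/s².

|a| ≈ 2.20×10¹² m/s²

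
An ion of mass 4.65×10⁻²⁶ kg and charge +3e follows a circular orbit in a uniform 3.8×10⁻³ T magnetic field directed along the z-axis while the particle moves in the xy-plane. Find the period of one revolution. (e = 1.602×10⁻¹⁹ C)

The cyclotron period depends only on m, q, B: T = 2πm/(|q|B).
T = 2π(4.65×10⁻²⁶)/((4.806×10⁻¹⁹)(3.8×10⁻³)) ≈ 1.6×10⁻⁴ s.

T ≈ 1.6×10⁻⁴ s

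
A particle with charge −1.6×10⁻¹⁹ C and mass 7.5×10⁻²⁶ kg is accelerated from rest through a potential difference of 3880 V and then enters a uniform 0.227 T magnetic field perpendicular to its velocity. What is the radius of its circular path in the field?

Acceleration: |q|V = ½mv² ⇒ v = √(2|q|V/m) = √(2·1.6×10⁻¹⁹·3880/7.5×10⁻²⁶) ≈ 1.287×10⁵ m/s.
In the field: r = mv/(|q|B) = (7.5×10⁻²⁶)(1.287×10⁵)/((1.6×10⁻¹⁹)(0.227)) ≈ 0.266 m.

r ≈ 0.266 m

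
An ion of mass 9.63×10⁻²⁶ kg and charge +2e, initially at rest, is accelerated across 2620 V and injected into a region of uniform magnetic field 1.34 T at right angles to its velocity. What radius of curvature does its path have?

r ≈ 0.0296 m

Acceleration: |q|V = ½mv² ⇒ v = √(2|q|V/m) = √(2·3.204×10⁻¹⁹·2620/9.63×10⁻²⁶) ≈ 1.320×10⁵ m/s.
In the field: r = mv/(|q|B) = (9.63×10⁻²⁶)(1.320×10⁵)/((3.204×10⁻¹⁹)(1.34)) ≈ 0.0296 m.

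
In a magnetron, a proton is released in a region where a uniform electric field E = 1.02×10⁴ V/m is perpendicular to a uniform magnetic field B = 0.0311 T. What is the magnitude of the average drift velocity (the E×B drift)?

v_d ≈ 3.28×10⁵ m/s

The E×B drift speed is v_d = E/B.
v_d = 1.02×10⁴/0.0311 = 3.28×10⁵ m/s.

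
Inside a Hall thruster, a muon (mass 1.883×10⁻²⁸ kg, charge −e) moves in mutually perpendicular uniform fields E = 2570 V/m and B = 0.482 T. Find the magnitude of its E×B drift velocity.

v_d ≈ 5330 m/s

In crossed fields the guiding centre drifts at v_d = |E×B|/B² = E/B, independent of charge and mass.
v_d = 2570/0.482 = 5330 m/s.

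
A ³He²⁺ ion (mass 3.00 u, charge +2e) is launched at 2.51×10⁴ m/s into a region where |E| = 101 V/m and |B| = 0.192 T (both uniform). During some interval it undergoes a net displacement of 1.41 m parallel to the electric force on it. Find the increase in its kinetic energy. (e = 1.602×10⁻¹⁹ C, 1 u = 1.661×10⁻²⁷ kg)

ΔKE ≈ 4.56×10⁻¹⁷ J

The magnetic force is always ⟂ v and does no work; only the electric force changes KE.
ΔKE = F_E · d = |q|E d = (3.204×10⁻¹⁹)(101)(1.41) ≈ 4.56×10⁻¹⁷ J.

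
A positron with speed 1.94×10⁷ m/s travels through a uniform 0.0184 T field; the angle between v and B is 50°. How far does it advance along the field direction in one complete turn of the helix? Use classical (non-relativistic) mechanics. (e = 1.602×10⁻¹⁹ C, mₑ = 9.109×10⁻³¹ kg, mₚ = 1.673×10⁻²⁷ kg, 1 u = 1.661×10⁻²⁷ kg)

p ≈ 0.0242 m

v∥ = v cosθ = 1.94×10⁷·cos50° ≈ 1.247×10⁷ m/s.
T = 2πm/(|q|B) = 2π(9.109×10⁻³¹)/((1.602×10⁻¹⁹)(0.0184)) ≈ 1.942×10⁻⁹ s.
pitch = v∥ T = (1.247×10⁷)(1.942×10⁻⁹) ≈ 0.0242 m.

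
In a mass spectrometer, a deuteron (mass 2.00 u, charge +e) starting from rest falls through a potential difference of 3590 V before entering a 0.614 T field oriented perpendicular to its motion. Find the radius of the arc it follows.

Acceleration: |q|V = ½mv² ⇒ v = √(2|q|V/m) = √(2·1.602×10⁻¹⁹·3590/3.322×10⁻²⁷) ≈ 5.884×10⁵ m/s.
In the field: r = mv/(|q|B) = (3.322×10⁻²⁷)(5.884×10⁵)/((1.602×10⁻¹⁹)(0.614)) ≈ 0.0199 m.

r ≈ 0.0199 m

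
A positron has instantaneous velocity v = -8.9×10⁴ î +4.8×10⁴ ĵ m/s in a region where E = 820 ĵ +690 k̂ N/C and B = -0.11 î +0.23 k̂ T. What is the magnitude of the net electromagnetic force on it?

v×B = (1.10×10⁴, 2.05×10⁴, 5280) N/C.
E + v×B = (1.10×10⁴, 2.13×10⁴, 5970) N/C.
F = q(E + v×B) = (1.602×10⁻¹⁹ C)·(1.10×10⁴, 2.13×10⁴, 5970) = (1.77×10⁻¹⁵, 3.41×10⁻¹⁵, 9.56×10⁻¹⁶) N.
|F| = 3.96×10⁻¹⁵ N.

|F| ≈ 3.96×10⁻¹⁵ N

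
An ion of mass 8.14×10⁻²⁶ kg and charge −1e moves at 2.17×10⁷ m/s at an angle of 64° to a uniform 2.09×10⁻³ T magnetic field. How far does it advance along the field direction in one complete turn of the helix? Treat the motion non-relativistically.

v∥ = v cosθ = 2.17×10⁷·cos64° ≈ 9.513×10⁶ m/s.
T = 2πm/(|q|B) = 2π(8.14×10⁻²⁶)/((1.602×10⁻¹⁹)(2.09×10⁻³)) ≈ 1.528×10⁻³ s.
pitch = v∥ T = (9.513×10⁶)(1.528×10⁻³) ≈ 1.45×10⁴ m.

p ≈ 1.45×10⁴ m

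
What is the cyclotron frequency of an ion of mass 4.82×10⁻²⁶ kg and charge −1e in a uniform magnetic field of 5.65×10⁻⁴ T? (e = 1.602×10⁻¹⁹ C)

f ≈ 299 Hz

f = |q|B/(2πm).
f = (1.602×10⁻¹⁹)(5.65×10⁻⁴)/(2π·4.82×10⁻²⁶) ≈ 299 Hz.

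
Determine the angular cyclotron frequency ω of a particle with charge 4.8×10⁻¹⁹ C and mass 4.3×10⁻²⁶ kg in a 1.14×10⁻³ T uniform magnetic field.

ω ≈ 1.27×10⁴ rad/s

ω = |q|B/m.
ω = (4.8×10⁻¹⁹)(1.14×10⁻³)/4.3×10⁻²⁶ ≈ 1.27×10⁴ rad/s.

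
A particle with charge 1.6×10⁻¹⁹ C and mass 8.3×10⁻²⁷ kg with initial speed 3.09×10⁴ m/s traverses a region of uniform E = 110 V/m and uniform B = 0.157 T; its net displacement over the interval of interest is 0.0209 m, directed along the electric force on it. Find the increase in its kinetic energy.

ΔKE ≈ 3.68×10⁻¹⁹ J

The magnetic force is always ⟂ v and does no work; only the electric force changes KE.
ΔKE = F_E · d = |q|E d = (1.6×10⁻¹⁹)(110)(0.0209) ≈ 3.68×10⁻¹⁹ J.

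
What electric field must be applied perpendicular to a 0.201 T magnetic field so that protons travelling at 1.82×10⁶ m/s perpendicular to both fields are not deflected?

For straight-line motion qE = qvB, so E = vB.
E = 1.82×10⁶ × 0.201 = 3.66×10⁵ V/m.

E = 3.66×10⁵ V/m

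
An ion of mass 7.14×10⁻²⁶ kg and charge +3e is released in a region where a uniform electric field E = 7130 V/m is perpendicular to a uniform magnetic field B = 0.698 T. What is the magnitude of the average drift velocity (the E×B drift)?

The E×B drift speed is v_d = E/B.
v_d = 7130/0.698 = 1.02×10⁴ m/s.

v_d ≈ 1.02×10⁴ m/s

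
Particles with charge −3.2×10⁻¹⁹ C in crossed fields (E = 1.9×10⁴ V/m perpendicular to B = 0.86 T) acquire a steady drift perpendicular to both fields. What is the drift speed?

In crossed fields the guiding centre drifts at v_d = |E×B|/B² = E/B, independent of charge and mass.
v_d = 1.9×10⁴/0.86 = 2.2×10⁴ m/s.

v_d ≈ 2.2×10⁴ m/s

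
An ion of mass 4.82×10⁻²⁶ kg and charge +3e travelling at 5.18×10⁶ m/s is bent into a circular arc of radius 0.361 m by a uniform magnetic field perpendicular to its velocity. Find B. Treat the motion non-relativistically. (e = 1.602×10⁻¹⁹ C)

B ≈ 1.44 T

From |q|vB = mv²/r, B = mv/(|q|r).
B = (4.82×10⁻²⁶)(5.18×10⁶)/((4.806×10⁻¹⁹)(0.361)) ≈ 1.44 T.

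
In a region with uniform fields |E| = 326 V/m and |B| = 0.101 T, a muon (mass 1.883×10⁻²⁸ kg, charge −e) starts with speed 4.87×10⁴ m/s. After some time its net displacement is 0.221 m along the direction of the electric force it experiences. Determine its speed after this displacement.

v_f ≈ 3.53×10⁵ m/s

B does no work; ΔKE = |q|E d.
½mv_f² = ½mv₀² + |q|Ed = ½(1.883×10⁻²⁸)(4.87×10⁴)² + (1.602×10⁻¹⁹)(326)(0.221) ≈ 2.233×10⁻¹⁹ J + 1.154×10⁻¹⁷ J ≈ 1.177×10⁻¹⁷ J.
v_f = √(2·1.177×10⁻¹⁷/1.883×10⁻²⁸) ≈ 3.53×10⁵ m/s.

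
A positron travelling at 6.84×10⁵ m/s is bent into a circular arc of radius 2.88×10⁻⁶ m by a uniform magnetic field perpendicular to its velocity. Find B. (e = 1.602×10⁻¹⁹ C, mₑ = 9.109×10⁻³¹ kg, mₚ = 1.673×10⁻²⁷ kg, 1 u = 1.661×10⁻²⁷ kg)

B ≈ 1.35 T

From |q|vB = mv²/r, B = mv/(|q|r).
B = (9.109×10⁻³¹)(6.84×10⁵)/((1.602×10⁻¹⁹)(2.88×10⁻⁶)) ≈ 1.35 T.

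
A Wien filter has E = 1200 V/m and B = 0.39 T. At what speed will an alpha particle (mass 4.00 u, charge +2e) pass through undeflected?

For undeflected motion the electric and magnetic forces balance: qE = qvB.
v = E/B = 1200/0.39 = 3100 m/s.
The result is independent of the particle's charge and mass.

v = 3100 m/s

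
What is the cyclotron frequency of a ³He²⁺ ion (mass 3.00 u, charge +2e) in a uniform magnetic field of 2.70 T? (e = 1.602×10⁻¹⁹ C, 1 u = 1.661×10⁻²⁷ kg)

f ≈ 2.76×10⁷ Hz

f = |q|B/(2πm).
f = (3.204×10⁻¹⁹)(2.70)/(2π·4.983×10⁻²⁷) ≈ 2.76×10⁷ Hz.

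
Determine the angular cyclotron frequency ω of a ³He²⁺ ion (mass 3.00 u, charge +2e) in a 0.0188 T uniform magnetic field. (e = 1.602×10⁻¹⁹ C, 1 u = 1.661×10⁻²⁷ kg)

ω = |q|B/m.
ω = (3.204×10⁻¹⁹)(0.0188)/4.983×10⁻²⁷ ≈ 1.21×10⁶ rad/s.

ω ≈ 1.21×10⁶ rad/s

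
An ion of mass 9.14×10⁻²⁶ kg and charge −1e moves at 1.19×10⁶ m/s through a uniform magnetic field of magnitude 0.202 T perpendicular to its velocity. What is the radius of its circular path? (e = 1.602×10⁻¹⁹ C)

r ≈ 3.36 m

The magnetic force provides the centripetal force: |q|vB = mv²/r.
r = mv/(|q|B) = (9.14×10⁻²⁶)(1.19×10⁶)/((1.602×10⁻¹⁹)(0.202)) ≈ 3.36 m.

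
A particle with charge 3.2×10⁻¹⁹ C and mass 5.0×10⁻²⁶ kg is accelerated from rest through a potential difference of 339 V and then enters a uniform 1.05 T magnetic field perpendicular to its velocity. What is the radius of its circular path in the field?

r ≈ 9.80×10⁻³ m

Acceleration: |q|V = ½mv² ⇒ v = √(2|q|V/m) = √(2·3.2×10⁻¹⁹·339/5.0×10⁻²⁶) ≈ 6.587×10⁴ m/s.
In the field: r = mv/(|q|B) = (5.0×10⁻²⁶)(6.587×10⁴)/((3.2×10⁻¹⁹)(1.05)) ≈ 9.80×10⁻³ m.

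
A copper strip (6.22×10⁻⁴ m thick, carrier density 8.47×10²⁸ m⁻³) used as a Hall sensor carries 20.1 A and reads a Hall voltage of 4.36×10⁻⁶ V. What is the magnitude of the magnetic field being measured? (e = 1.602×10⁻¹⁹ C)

B ≈ 1.83 T

From V_H = IB/(n e t), B = V_H n e t / I.
B = (4.36×10⁻⁶)(8.47×10²⁸)(1.602×10⁻¹⁹)(6.22×10⁻⁴)/20.1 ≈ 1.83 T.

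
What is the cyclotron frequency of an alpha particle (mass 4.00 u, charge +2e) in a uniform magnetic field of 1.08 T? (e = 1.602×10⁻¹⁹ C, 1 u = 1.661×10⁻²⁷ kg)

f ≈ 8.29×10⁶ Hz

f = |q|B/(2πm).
f = (3.204×10⁻¹⁹)(1.08)/(2π·6.644×10⁻²⁷) ≈ 8.29×10⁶ Hz.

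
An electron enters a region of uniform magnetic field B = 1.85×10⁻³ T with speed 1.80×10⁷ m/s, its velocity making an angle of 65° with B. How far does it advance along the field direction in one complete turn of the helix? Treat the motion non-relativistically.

p ≈ 0.147 m

v∥ = v cosθ = 1.80×10⁷·cos65° ≈ 7.607×10⁶ m/s.
T = 2πm/(|q|B) = 2π(9.109×10⁻³¹)/((1.602×10⁻¹⁹)(1.85×10⁻³)) ≈ 1.931×10⁻⁸ s.
pitch = v∥ T = (7.607×10⁶)(1.931×10⁻⁸) ≈ 0.147 m.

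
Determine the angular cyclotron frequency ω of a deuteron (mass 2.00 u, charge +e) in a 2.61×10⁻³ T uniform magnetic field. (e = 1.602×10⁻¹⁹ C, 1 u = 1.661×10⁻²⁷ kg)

ω ≈ 1.26×10⁵ rad/s

ω = |q|B/m.
ω = (1.602×10⁻¹⁹)(2.61×10⁻³)/3.322×10⁻²⁷ ≈ 1.26×10⁵ rad/s.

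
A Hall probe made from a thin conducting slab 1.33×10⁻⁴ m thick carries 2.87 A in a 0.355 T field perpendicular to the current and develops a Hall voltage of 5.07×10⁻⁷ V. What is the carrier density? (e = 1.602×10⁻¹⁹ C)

n ≈ 9.43×10²⁸ m⁻³

From V_H = IB/(n e t), n = IB/(V_H e t).
n = (2.87)(0.355)/((5.07×10⁻⁷)(1.602×10⁻¹⁹)(1.33×10⁻⁴)) ≈ 9.43×10²⁸ m⁻³.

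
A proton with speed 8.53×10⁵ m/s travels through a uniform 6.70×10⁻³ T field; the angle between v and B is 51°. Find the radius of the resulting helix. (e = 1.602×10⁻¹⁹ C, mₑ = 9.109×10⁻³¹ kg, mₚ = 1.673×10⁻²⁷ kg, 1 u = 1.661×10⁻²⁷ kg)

v⊥ = v sinθ = 8.53×10⁵·sin51° ≈ 6.629×10⁵ m/s.
r = m v⊥/(|q|B) = (1.673×10⁻²⁷)(6.629×10⁵)/((1.602×10⁻¹⁹)(6.70×10⁻³)) ≈ 1.03 m.

r ≈ 1.03 m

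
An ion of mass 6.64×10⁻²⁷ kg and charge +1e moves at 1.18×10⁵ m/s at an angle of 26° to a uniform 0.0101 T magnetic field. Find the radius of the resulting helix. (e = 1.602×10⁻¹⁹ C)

v⊥ = v sinθ = 1.18×10⁵·sin26° ≈ 5.173×10⁴ m/s.
r = m v⊥/(|q|B) = (6.64×10⁻²⁷)(5.173×10⁴)/((1.602×10⁻¹⁹)(0.0101)) ≈ 0.212 m.

r ≈ 0.212 m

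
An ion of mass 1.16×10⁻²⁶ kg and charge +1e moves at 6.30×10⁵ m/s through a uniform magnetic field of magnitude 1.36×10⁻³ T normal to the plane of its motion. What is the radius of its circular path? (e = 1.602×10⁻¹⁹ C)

The magnetic force provides the centripetal force: |q|vB = mv²/r.
r = mv/(|q|B) = (1.16×10⁻²⁶)(6.30×10⁵)/((1.602×10⁻¹⁹)(1.36×10⁻³)) ≈ 33.5 m.

r ≈ 33.5 m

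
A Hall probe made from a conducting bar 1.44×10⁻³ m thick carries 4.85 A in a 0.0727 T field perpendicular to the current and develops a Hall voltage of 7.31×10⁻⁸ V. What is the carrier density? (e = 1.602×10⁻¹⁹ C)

n ≈ 2.09×10²⁸ m⁻³

From V_H = IB/(n e t), n = IB/(V_H e t).
n = (4.85)(0.0727)/((7.31×10⁻⁸)(1.602×10⁻¹⁹)(1.44×10⁻³)) ≈ 2.09×10²⁸ m⁻³.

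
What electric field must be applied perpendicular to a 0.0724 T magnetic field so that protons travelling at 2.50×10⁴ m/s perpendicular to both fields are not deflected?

For straight-line motion qE = qvB, so E = vB.
E = 2.50×10⁴ × 0.0724 = 1810 V/m.

E = 1810 V/m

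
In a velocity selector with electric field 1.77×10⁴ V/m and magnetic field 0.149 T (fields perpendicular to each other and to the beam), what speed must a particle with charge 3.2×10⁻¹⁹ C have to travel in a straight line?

v = 1.19×10⁵ m/s

For undeflected motion the electric and magnetic forces balance: qE = qvB.
v = E/B = 1.77×10⁴/0.149 = 1.19×10⁵ m/s.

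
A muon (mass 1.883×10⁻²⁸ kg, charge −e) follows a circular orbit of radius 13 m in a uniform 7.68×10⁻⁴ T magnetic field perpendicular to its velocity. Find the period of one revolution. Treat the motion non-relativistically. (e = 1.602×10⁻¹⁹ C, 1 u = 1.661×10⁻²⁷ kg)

T ≈ 9.62×10⁻⁶ s

The cyclotron period depends only on m, q, B: T = 2πm/(|q|B).
T = 2π(1.883×10⁻²⁸)/((1.602×10⁻¹⁹)(7.68×10⁻⁴)) ≈ 9.62×10⁻⁶ s.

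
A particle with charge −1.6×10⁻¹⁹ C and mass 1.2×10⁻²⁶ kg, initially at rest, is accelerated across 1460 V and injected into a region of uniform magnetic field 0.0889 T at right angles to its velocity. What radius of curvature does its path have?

Acceleration: |q|V = ½mv² ⇒ v = √(2|q|V/m) = √(2·1.6×10⁻¹⁹·1460/1.2×10⁻²⁶) ≈ 1.973×10⁵ m/s.
In the field: r = mv/(|q|B) = (1.2×10⁻²⁶)(1.973×10⁵)/((1.6×10⁻¹⁹)(0.0889)) ≈ 0.166 m.

r ≈ 0.166 m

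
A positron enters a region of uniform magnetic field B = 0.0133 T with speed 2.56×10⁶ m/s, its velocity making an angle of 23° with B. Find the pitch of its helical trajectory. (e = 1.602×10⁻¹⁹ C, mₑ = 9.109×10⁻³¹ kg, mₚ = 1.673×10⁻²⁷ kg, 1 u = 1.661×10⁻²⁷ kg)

v∥ = v cosθ = 2.56×10⁶·cos23° ≈ 2.356×10⁶ m/s.
T = 2πm/(|q|B) = 2π(9.109×10⁻³¹)/((1.602×10⁻¹⁹)(0.0133)) ≈ 2.686×10⁻⁹ s.
pitch = v∥ T = (2.356×10⁶)(2.686×10⁻⁹) ≈ 6.33×10⁻³ m.

p ≈ 6.33×10⁻³ m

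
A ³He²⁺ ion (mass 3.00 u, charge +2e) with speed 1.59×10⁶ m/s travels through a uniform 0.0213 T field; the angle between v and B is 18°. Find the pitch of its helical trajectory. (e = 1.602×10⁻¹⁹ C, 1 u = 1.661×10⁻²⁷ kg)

v∥ = v cosθ = 1.59×10⁶·cos18° ≈ 1.512×10⁶ m/s.
T = 2πm/(|q|B) = 2π(4.983×10⁻²⁷)/((3.204×10⁻¹⁹)(0.0213)) ≈ 4.588×10⁻⁶ s.
pitch = v∥ T = (1.512×10⁶)(4.588×10⁻⁶) ≈ 6.94 m.

p ≈ 6.94 m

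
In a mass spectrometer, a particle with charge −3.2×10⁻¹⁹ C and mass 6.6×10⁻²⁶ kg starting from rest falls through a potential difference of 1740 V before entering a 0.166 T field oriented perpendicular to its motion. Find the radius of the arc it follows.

Acceleration: |q|V = ½mv² ⇒ v = √(2|q|V/m) = √(2·3.2×10⁻¹⁹·1740/6.6×10⁻²⁶) ≈ 1.299×10⁵ m/s.
In the field: r = mv/(|q|B) = (6.6×10⁻²⁶)(1.299×10⁵)/((3.2×10⁻¹⁹)(0.166)) ≈ 0.161 m.

r ≈ 0.161 m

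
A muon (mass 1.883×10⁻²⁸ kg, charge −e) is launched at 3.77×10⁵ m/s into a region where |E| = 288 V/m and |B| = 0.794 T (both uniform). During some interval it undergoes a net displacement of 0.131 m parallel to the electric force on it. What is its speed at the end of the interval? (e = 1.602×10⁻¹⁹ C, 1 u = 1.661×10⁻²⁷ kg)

B does no work; ΔKE = |q|E d.
½mv_f² = ½mv₀² + |q|Ed = ½(1.883×10⁻²⁸)(3.77×10⁵)² + (1.602×10⁻¹⁹)(288)(0.131) ≈ 1.338×10⁻¹⁷ J + 6.044×10⁻¹⁸ J ≈ 1.943×10⁻¹⁷ J.
v_f = √(2·1.943×10⁻¹⁷/1.883×10⁻²⁸) ≈ 4.54×10⁵ m/s.

v_f ≈ 4.54×10⁵ m/s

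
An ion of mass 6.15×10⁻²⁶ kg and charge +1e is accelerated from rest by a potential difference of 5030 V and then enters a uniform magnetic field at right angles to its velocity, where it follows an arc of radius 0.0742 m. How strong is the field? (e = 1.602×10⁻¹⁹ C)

B ≈ 0.838 T

v = √(2|q|V/m) = √(2·1.602×10⁻¹⁹·5030/6.15×10⁻²⁶) ≈ 1.619×10⁵ m/s.
B = mv/(|q|r) = (6.15×10⁻²⁶)(1.619×10⁵)/((1.602×10⁻¹⁹)(0.0742)) ≈ 0.838 T.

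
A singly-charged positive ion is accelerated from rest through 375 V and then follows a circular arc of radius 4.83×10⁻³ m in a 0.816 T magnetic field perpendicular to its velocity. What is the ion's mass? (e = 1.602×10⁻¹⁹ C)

m ≈ 3.32×10⁻²⁷ kg

Combine |q|V = ½mv² and r = mv/(|q|B): eliminate v to get m = qB²r²/(2V).
m = (1.602×10⁻¹⁹)(0.816)²(4.83×10⁻³)²/(2·375) ≈ 3.32×10⁻²⁷ kg.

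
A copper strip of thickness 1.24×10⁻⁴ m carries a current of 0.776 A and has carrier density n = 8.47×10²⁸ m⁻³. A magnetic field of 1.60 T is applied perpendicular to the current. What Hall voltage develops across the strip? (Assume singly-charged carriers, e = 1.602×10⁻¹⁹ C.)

V_H ≈ 7.38×10⁻⁷ V

V_H = IB/(n e t).
V_H = (0.776)(1.60)/((8.47×10²⁸)(1.602×10⁻¹⁹)(1.24×10⁻⁴)) ≈ 7.38×10⁻⁷ V.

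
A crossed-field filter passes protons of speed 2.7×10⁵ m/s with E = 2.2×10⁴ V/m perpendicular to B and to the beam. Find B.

B = 0.081 T

Balance of forces in the selector: qE = qvB ⇒ B = E/v.
B = 2.2×10⁴/2.7×10⁵ = 0.081 T.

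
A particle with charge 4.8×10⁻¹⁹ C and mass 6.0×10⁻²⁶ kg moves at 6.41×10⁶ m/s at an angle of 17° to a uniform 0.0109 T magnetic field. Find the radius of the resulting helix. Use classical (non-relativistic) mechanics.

v⊥ = v sinθ = 6.41×10⁶·sin17° ≈ 1.874×10⁶ m/s.
r = m v⊥/(|q|B) = (6.0×10⁻²⁶)(1.874×10⁶)/((4.8×10⁻¹⁹)(0.0109)) ≈ 21.5 m.

r ≈ 21.5 m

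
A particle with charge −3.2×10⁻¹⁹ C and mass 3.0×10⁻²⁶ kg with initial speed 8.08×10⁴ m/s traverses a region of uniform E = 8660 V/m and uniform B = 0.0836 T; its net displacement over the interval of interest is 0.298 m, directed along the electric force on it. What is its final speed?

B does no work; ΔKE = |q|E d.
½mv_f² = ½mv₀² + |q|Ed = ½(3.0×10⁻²⁶)(8.08×10⁴)² + (3.2×10⁻¹⁹)(8660)(0.298) ≈ 9.793×10⁻¹⁷ J + 8.258×10⁻¹⁶ J ≈ 9.237×10⁻¹⁶ J.
v_f = √(2·9.237×10⁻¹⁶/3.0×10⁻²⁶) ≈ 2.48×10⁵ m/s.

v_f ≈ 2.48×10⁵ m/s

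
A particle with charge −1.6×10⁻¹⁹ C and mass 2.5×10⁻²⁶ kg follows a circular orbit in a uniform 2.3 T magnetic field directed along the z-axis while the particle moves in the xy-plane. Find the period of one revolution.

T ≈ 4.3×10⁻⁷ s

The cyclotron period depends only on m, q, B: T = 2πm/(|q|B).
T = 2π(2.5×10⁻²⁶)/((1.6×10⁻¹⁹)(2.3)) ≈ 4.3×10⁻⁷ s.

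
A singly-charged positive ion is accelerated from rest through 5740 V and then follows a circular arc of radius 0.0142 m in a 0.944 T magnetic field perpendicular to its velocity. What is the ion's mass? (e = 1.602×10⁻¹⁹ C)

m ≈ 2.51×10⁻²⁷ kg

Combine |q|V = ½mv² and r = mv/(|q|B): eliminate v to get m = qB²r²/(2V).
m = (1.602×10⁻¹⁹)(0.944)²(0.0142)²/(2·5740) ≈ 2.51×10⁻²⁷ kg.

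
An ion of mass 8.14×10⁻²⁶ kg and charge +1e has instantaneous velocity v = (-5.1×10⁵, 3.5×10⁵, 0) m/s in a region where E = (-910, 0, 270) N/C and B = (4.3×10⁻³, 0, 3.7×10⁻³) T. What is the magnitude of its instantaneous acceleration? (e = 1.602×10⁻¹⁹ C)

v×B = (1300, 1890, -1500) N/C.
E + v×B = (385, 1890, -1240) N/C.
F = q(E + v×B) = (1.602×10⁻¹⁹ C)·(385, 1890, -1240) = (6.17×10⁻¹⁷, 3.02×10⁻¹⁶, -1.98×10⁻¹⁶) N.
|a| = |F|/m = 3.665×10⁻¹⁶/8.14×10⁻²⁶ ≈ 4.50×10⁹ m/s².

|a| ≈ 4.50×10⁹ m/s²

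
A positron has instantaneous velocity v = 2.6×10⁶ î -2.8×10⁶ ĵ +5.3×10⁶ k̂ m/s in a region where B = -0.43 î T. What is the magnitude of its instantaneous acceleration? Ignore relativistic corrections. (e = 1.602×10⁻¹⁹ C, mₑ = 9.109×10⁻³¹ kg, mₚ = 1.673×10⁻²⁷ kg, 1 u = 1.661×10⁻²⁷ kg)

|a| ≈ 4.53×10¹⁷ m/s²

v×B = (0, -2.28×10⁶, -1.20×10⁶) N/C.
F = q v×B = (1.602×10⁻¹⁹ C)·(0, -2.28×10⁶, -1.20×10⁶) = (0, -3.65×10⁻¹³, -1.93×10⁻¹³) N.
|a| = |F|/m = 4.129×10⁻¹³/9.109×10⁻³¹ ≈ 4.53×10¹⁷ m/s².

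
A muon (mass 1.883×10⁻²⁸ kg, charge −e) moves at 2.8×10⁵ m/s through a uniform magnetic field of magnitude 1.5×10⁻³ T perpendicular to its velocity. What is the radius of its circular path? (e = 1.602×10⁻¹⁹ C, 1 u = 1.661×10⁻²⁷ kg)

r ≈ 0.22 m

The magnetic force provides the centripetal force: |q|vB = mv²/r.
r = mv/(|q|B) = (1.883×10⁻²⁸)(2.8×10⁵)/((1.602×10⁻¹⁹)(1.5×10⁻³)) ≈ 0.22 m.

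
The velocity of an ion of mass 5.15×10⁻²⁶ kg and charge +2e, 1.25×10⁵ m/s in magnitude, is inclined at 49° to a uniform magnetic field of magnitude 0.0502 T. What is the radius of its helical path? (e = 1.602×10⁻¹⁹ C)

v⊥ = v sinθ = 1.25×10⁵·sin49° ≈ 9.434×10⁴ m/s.
r = m v⊥/(|q|B) = (5.15×10⁻²⁶)(9.434×10⁴)/((3.204×10⁻¹⁹)(0.0502)) ≈ 0.302 m.

r ≈ 0.302 m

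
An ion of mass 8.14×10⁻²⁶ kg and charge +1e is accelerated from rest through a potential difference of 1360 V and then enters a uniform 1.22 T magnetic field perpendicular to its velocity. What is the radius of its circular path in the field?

r ≈ 0.0305 m

Acceleration: |q|V = ½mv² ⇒ v = √(2|q|V/m) = √(2·1.602×10⁻¹⁹·1360/8.14×10⁻²⁶) ≈ 7.317×10⁴ m/s.
In the field: r = mv/(|q|B) = (8.14×10⁻²⁶)(7.317×10⁴)/((1.602×10⁻¹⁹)(1.22)) ≈ 0.0305 m.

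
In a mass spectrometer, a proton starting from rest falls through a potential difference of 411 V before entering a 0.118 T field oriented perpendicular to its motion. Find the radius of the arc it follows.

r ≈ 0.0248 m

Acceleration: |q|V = ½mv² ⇒ v = √(2|q|V/m) = √(2·1.602×10⁻¹⁹·411/1.673×10⁻²⁷) ≈ 2.806×10⁵ m/s.
In the field: r = mv/(|q|B) = (1.673×10⁻²⁷)(2.806×10⁵)/((1.602×10⁻¹⁹)(0.118)) ≈ 0.0248 m.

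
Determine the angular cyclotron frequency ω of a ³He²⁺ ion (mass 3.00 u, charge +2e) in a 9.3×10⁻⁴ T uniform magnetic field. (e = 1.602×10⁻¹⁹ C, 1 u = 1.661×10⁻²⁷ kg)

ω ≈ 6.0×10⁴ rad/s

ω = |q|B/m.
ω = (3.204×10⁻¹⁹)(9.3×10⁻⁴)/4.983×10⁻²⁷ ≈ 6.0×10⁴ rad/s.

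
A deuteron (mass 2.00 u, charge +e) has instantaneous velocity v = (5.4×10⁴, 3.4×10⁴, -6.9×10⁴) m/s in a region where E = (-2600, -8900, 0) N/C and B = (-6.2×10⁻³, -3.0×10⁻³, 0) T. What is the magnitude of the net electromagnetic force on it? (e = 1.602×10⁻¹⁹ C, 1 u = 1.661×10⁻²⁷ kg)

|F| ≈ 1.43×10⁻¹⁵ N

v×B = (-207, 428, 48.8) N/C.
E + v×B = (-2810, -8470, 48.8) N/C.
F = q(E + v×B) = (1.602×10⁻¹⁹ C)·(-2810, -8470, 48.8) = (-4.50×10⁻¹⁶, -1.36×10⁻¹⁵, 7.82×10⁻¹⁸) N.
|F| = 1.43×10⁻¹⁵ N.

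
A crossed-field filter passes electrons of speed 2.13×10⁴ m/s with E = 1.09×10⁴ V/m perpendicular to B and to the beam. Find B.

B = 0.512 T

Balance of forces in the selector: qE = qvB ⇒ B = E/v.
B = 1.09×10⁴/2.13×10⁴ = 0.512 T.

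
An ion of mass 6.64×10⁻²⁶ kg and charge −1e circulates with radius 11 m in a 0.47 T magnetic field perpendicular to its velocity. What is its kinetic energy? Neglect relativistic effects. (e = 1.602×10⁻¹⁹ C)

KE ≈ 3.2×10⁷ eV

v = |q|Br/m, then KE = ½mv² = (qBr)²/(2m).
v = (1.602×10⁻¹⁹)(0.47)(11)/6.64×10⁻²⁶ ≈ 1.247×10⁷ m/s.
KE = ½(6.64×10⁻²⁶)(1.247×10⁷)² ≈ 5.2×10⁻¹² J = 3.2×10⁷ eV.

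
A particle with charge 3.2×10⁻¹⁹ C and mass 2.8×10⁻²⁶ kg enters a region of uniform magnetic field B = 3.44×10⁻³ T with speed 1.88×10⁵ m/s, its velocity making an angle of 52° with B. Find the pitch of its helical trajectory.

v∥ = v cosθ = 1.88×10⁵·cos52° ≈ 1.157×10⁵ m/s.
T = 2πm/(|q|B) = 2π(2.8×10⁻²⁶)/((3.2×10⁻¹⁹)(3.44×10⁻³)) ≈ 1.598×10⁻⁴ s.
pitch = v∥ T = (1.157×10⁵)(1.598×10⁻⁴) ≈ 18.5 m.

p ≈ 18.5 m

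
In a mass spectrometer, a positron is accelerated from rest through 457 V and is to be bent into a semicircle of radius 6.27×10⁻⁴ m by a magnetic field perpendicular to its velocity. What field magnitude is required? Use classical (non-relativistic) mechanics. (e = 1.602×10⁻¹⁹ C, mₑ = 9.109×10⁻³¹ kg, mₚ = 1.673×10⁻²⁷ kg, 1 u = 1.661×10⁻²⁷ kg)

v = √(2|q|V/m) = √(2·1.602×10⁻¹⁹·457/9.109×10⁻³¹) ≈ 1.268×10⁷ m/s.
B = mv/(|q|r) = (9.109×10⁻³¹)(1.268×10⁷)/((1.602×10⁻¹⁹)(6.27×10⁻⁴)) ≈ 0.115 T.

B ≈ 0.115 T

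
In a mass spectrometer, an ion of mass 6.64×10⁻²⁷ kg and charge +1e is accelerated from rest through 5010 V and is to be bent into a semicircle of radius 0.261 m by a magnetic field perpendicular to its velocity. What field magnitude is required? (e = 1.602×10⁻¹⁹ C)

v = √(2|q|V/m) = √(2·1.602×10⁻¹⁹·5010/6.64×10⁻²⁷) ≈ 4.917×10⁵ m/s.
B = mv/(|q|r) = (6.64×10⁻²⁷)(4.917×10⁵)/((1.602×10⁻¹⁹)(0.261)) ≈ 0.0781 T.

B ≈ 0.0781 T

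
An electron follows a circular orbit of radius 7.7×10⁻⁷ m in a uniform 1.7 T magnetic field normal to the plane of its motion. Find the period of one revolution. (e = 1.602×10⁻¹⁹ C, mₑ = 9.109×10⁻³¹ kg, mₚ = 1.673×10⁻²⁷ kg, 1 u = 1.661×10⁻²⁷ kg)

T ≈ 2.1×10⁻¹¹ s

The cyclotron period depends only on m, q, B: T = 2πm/(|q|B).
T = 2π(9.109×10⁻³¹)/((1.602×10⁻¹⁹)(1.7)) ≈ 2.1×10⁻¹¹ s.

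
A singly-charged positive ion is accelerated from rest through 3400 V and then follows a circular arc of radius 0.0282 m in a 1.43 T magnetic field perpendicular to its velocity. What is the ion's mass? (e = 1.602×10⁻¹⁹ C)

m ≈ 3.83×10⁻²⁶ kg

Combine |q|V = ½mv² and r = mv/(|q|B): eliminate v to get m = qB²r²/(2V).
m = (1.602×10⁻¹⁹)(1.43)²(0.0282)²/(2·3400) ≈ 3.83×10⁻²⁶ kg.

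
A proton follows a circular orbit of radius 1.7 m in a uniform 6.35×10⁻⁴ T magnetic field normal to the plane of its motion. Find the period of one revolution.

The cyclotron period depends only on m, q, B: T = 2πm/(|q|B).
T = 2π(1.673×10⁻²⁷)/((1.602×10⁻¹⁹)(6.35×10⁻⁴)) ≈ 1.03×10⁻⁴ s.

T ≈ 1.03×10⁻⁴ s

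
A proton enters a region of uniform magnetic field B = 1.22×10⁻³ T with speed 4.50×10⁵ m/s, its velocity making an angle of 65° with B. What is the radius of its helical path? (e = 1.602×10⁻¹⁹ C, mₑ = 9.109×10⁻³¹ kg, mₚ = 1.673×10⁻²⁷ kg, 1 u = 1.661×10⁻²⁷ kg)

v⊥ = v sinθ = 4.50×10⁵·sin65° ≈ 4.078×10⁵ m/s.
r = m v⊥/(|q|B) = (1.673×10⁻²⁷)(4.078×10⁵)/((1.602×10⁻¹⁹)(1.22×10⁻³)) ≈ 3.49 m.

r ≈ 3.49 m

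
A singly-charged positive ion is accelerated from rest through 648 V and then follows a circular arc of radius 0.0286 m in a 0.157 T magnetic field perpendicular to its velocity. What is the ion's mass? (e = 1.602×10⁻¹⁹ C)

Combine |q|V = ½mv² and r = mv/(|q|B): eliminate v to get m = qB²r²/(2V).
m = (1.602×10⁻¹⁹)(0.157)²(0.0286)²/(2·648) ≈ 2.49×10⁻²⁷ kg.

m ≈ 2.49×10⁻²⁷ kg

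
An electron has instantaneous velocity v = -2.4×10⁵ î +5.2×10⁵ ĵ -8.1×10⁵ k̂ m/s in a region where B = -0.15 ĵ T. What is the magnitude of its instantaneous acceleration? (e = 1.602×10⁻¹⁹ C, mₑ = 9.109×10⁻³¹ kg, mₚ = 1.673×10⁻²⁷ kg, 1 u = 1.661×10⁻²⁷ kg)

|a| ≈ 2.23×10¹⁶ m/s²

v×B = (-1.22×10⁵, 0, 3.60×10⁴) N/C.
F = q v×B = (−1.602×10⁻¹⁹ C)·(-1.22×10⁵, 0, 3.60×10⁴) = (1.95×10⁻¹⁴, 0, -5.77×10⁻¹⁵) N.
|a| = |F|/m = 2.030×10⁻¹⁴/9.109×10⁻³¹ ≈ 2.23×10¹⁶ m/s².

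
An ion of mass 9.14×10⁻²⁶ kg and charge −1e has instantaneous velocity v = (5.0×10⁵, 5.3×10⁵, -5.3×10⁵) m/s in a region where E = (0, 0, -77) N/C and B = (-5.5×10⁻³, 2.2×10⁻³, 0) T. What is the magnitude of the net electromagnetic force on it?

|F| ≈ 8.07×10⁻¹⁶ N

v×B = (1170, 2920, 4020) N/C.
E + v×B = (1170, 2920, 3940) N/C.
F = q(E + v×B) = (−1.602×10⁻¹⁹ C)·(1170, 2920, 3940) = (-1.87×10⁻¹⁶, -4.67×10⁻¹⁶, -6.31×10⁻¹⁶) N.
|F| = 8.07×10⁻¹⁶ N.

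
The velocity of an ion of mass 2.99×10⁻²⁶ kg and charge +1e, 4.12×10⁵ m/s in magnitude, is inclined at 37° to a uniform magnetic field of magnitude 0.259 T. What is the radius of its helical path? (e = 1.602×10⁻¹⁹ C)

r ≈ 0.179 m

v⊥ = v sinθ = 4.12×10⁵·sin37° ≈ 2.479×10⁵ m/s.
r = m v⊥/(|q|B) = (2.99×10⁻²⁶)(2.479×10⁵)/((1.602×10⁻¹⁹)(0.259)) ≈ 0.179 m.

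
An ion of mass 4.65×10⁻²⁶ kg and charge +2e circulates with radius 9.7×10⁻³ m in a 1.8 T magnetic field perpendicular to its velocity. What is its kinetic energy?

KE ≈ 3.4×10⁻¹⁶ J

v = |q|Br/m, then KE = ½mv² = (qBr)²/(2m).
v = (3.204×10⁻¹⁹)(1.8)(9.7×10⁻³)/4.65×10⁻²⁶ ≈ 1.203×10⁵ m/s.
KE = ½(4.65×10⁻²⁶)(1.203×10⁵)² ≈ 3.4×10⁻¹⁶ J.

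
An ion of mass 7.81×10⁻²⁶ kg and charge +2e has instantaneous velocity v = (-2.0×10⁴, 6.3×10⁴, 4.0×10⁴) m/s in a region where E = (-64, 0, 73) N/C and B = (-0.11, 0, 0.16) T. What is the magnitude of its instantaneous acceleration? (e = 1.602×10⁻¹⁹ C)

|a| ≈ 5.04×10¹⁰ m/s²

v×B = (1.01×10⁴, -1200, 6930) N/C.
E + v×B = (1.00×10⁴, -1200, 7000) N/C.
F = q(E + v×B) = (3.204×10⁻¹⁹ C)·(1.00×10⁴, -1200, 7000) = (3.21×10⁻¹⁵, -3.84×10⁻¹⁶, 2.24×10⁻¹⁵) N.
|a| = |F|/m = 3.935×10⁻¹⁵/7.81×10⁻²⁶ ≈ 5.04×10¹⁰ m/s².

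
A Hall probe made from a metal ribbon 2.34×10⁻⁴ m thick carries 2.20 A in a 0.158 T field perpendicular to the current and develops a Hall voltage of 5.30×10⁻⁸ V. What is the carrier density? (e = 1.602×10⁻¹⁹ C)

From V_H = IB/(n e t), n = IB/(V_H e t).
n = (2.20)(0.158)/((5.30×10⁻⁸)(1.602×10⁻¹⁹)(2.34×10⁻⁴)) ≈ 1.75×10²⁹ m⁻³.

n ≈ 1.75×10²⁹ m⁻³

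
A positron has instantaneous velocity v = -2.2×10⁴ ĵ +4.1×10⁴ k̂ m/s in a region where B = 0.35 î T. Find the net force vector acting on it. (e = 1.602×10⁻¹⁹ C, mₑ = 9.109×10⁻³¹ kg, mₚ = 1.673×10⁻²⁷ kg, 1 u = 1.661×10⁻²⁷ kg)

F ≈ (0, 2.30×10⁻¹⁵, 1.23×10⁻¹⁵) N

v×B = (0, 1.43×10⁴, 7700) N/C.
F = q v×B = (1.602×10⁻¹⁹ C)·(0, 1.43×10⁴, 7700) = (0, 2.30×10⁻¹⁵, 1.23×10⁻¹⁵) N.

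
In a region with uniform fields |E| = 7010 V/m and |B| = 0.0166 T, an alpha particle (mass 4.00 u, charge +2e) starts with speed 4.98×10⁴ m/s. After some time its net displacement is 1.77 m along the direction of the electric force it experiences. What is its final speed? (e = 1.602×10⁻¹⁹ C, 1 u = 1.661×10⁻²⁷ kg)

B does no work; ΔKE = |q|E d.
½mv_f² = ½mv₀² + |q|Ed = ½(6.644×10⁻²⁷)(4.98×10⁴)² + (3.204×10⁻¹⁹)(7010)(1.77) ≈ 8.239×10⁻¹⁸ J + 3.975×10⁻¹⁵ J ≈ 3.984×10⁻¹⁵ J.
v_f = √(2·3.984×10⁻¹⁵/6.644×10⁻²⁷) ≈ 1.10×10⁶ m/s.

v_f ≈ 1.10×10⁶ m/s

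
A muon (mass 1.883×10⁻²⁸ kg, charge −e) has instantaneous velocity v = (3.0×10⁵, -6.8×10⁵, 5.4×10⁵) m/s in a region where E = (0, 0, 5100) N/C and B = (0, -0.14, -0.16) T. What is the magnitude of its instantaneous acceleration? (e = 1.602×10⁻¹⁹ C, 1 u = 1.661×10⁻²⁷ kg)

v×B = (1.84×10⁵, 4.80×10⁴, -4.20×10⁴) N/C.
E + v×B = (1.84×10⁵, 4.80×10⁴, -3.69×10⁴) N/C.
F = q(E + v×B) = (−1.602×10⁻¹⁹ C)·(1.84×10⁵, 4.80×10⁴, -3.69×10⁴) = (-2.95×10⁻¹⁴, -7.69×10⁻¹⁵, 5.91×10⁻¹⁵) N.
|a| = |F|/m = 3.109×10⁻¹⁴/1.883×10⁻²⁸ ≈ 1.65×10¹⁴ m/s².

|a| ≈ 1.65×10¹⁴ m/s²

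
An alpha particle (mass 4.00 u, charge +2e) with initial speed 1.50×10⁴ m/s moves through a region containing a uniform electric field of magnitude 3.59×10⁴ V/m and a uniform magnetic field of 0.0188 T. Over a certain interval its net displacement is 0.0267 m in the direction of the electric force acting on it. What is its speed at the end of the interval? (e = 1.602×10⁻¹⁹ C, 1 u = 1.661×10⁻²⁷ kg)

v_f ≈ 3.04×10⁵ m/s

B does no work; ΔKE = |q|E d.
½mv_f² = ½mv₀² + |q|Ed = ½(6.644×10⁻²⁷)(1.50×10⁴)² + (3.204×10⁻¹⁹)(3.59×10⁴)(0.0267) ≈ 7.475×10⁻¹⁹ J + 3.071×10⁻¹⁶ J ≈ 3.079×10⁻¹⁶ J.
v_f = √(2·3.079×10⁻¹⁶/6.644×10⁻²⁷) ≈ 3.04×10⁵ m/s.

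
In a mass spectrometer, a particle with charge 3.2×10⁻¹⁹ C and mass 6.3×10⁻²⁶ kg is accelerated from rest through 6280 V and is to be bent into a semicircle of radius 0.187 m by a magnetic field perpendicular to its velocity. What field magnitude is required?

v = √(2|q|V/m) = √(2·3.2×10⁻¹⁹·6280/6.3×10⁻²⁶) ≈ 2.526×10⁵ m/s.
B = mv/(|q|r) = (6.3×10⁻²⁶)(2.526×10⁵)/((3.2×10⁻¹⁹)(0.187)) ≈ 0.266 T.

B ≈ 0.266 T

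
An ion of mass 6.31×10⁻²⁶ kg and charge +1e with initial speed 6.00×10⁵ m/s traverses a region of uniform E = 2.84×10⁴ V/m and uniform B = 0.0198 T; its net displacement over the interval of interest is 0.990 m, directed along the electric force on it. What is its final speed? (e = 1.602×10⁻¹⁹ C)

B does no work; ΔKE = |q|E d.
½mv_f² = ½mv₀² + |q|Ed = ½(6.31×10⁻²⁶)(6.00×10⁵)² + (1.602×10⁻¹⁹)(2.84×10⁴)(0.990) ≈ 1.136×10⁻¹⁴ J + 4.504×10⁻¹⁵ J ≈ 1.586×10⁻¹⁴ J.
v_f = √(2·1.586×10⁻¹⁴/6.31×10⁻²⁶) ≈ 7.09×10⁵ m/s.

v_f ≈ 7.09×10⁵ m/s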